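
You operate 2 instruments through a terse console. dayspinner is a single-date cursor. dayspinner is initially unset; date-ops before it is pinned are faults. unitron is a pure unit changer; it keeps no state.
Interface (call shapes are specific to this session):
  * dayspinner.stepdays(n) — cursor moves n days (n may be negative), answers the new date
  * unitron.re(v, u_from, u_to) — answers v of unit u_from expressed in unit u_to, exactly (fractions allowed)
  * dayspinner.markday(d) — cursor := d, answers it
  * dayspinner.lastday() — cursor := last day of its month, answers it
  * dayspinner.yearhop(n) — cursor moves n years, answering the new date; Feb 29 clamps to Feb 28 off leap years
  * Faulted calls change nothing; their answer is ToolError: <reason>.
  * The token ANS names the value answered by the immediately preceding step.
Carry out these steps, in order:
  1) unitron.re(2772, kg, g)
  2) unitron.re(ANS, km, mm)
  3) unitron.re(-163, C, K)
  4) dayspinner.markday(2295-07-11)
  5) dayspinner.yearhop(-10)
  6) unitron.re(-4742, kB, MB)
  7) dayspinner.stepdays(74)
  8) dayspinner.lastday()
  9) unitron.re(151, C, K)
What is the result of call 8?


Answer: 2285-09-30

Derivation:
→ unitron.re(v=2772, u_from=kg, u_to=g)
← 2772000
→ unitron.re(v=ANS, u_from=km, u_to=mm)
← 2772000000000
→ unitron.re(v=-163, u_from=C, u_to=K)
← 2203/20
→ dayspinner.markday(d=2295-07-11)
← 2295-07-11
→ dayspinner.yearhop(n=-10)
← 2285-07-11
→ unitron.re(v=-4742, u_from=kB, u_to=MB)
← -2371/500
→ dayspinner.stepdays(n=74)
← 2285-09-23
→ dayspinner.lastday()
← 2285-09-30
→ unitron.re(v=151, u_from=C, u_to=K)
← 8483/20


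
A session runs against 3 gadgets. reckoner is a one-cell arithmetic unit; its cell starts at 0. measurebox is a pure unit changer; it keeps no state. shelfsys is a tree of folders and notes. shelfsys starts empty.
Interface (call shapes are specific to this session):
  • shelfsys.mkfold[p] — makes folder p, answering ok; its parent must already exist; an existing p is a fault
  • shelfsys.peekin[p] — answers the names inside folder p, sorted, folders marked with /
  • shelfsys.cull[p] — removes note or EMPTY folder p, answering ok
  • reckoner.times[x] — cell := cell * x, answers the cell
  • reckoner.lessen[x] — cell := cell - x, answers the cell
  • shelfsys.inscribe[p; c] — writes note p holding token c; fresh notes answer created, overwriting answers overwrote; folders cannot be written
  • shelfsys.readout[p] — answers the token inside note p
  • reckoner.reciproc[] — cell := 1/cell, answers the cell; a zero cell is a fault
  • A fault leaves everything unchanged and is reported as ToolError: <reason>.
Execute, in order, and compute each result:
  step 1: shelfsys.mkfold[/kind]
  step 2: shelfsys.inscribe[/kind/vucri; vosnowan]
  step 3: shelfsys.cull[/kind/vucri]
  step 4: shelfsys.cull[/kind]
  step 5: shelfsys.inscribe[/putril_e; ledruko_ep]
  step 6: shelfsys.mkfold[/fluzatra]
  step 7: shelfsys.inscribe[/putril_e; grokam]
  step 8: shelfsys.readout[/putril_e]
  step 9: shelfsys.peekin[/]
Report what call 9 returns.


→ mkfold(/kind)
← ok
→ inscribe(/kind/vucri, vosnowan)
← created
→ cull(/kind/vucri)
← ok
→ cull(/kind)
← ok
→ inscribe(/putril_e, ledruko_ep)
← created
→ mkfold(/fluzatra)
← ok
→ inscribe(/putril_e, grokam)
← overwrote
→ readout(/putril_e)
← grokam
→ peekin(/)
← [fluzatra/, putril_e]

Answer: [fluzatra/, putril_e]


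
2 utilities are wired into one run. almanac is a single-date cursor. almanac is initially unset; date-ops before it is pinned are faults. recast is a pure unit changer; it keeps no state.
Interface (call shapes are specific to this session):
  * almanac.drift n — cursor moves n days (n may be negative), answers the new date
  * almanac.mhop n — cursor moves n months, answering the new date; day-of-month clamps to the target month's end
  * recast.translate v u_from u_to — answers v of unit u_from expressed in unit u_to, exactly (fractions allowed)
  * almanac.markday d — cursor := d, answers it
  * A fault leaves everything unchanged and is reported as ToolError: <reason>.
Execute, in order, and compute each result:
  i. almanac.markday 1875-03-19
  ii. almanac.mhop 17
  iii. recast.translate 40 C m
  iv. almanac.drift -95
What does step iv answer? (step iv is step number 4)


I try markday with d=1875-03-19: 1875-03-19.
Now I run mhop with n=17, and get 1876-08-19.
I try translate with v=40, u_from=C, u_to=m, and see ToolError: incompatible units.
Invoking drift with n=-95, and see 1876-05-16.

Answer: 1876-05-16


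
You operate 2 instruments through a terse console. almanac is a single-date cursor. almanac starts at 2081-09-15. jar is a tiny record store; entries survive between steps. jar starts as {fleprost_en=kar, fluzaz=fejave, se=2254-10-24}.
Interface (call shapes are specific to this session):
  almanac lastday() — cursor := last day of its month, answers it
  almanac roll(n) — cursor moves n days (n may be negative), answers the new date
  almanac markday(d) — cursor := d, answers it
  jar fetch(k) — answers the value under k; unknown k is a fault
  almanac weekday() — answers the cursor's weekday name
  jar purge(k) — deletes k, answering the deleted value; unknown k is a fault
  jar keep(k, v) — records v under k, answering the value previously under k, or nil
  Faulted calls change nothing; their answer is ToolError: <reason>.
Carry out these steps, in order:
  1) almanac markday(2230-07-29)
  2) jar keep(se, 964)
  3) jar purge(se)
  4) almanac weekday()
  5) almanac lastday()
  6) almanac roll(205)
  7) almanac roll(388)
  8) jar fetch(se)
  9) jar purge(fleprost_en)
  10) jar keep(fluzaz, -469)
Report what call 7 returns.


Answer: 2232-03-15

Derivation:
Now I run almanac markday using 2230-07-29, and see 2230-07-29.
I run jar keep using se, 964, — result: 2254-10-24.
I call jar purge using se, → 964.
Invoking almanac weekday(), giving Thursday.
Next I call almanac lastday, which returns 2230-07-31.
I invoke almanac roll using 205, giving 2231-02-21.
Then almanac roll using 388, and get 2232-03-15.
Next I call jar fetch using se, which returns ToolError: no such key se.
I use jar purge using fleprost_en, → kar.
Using jar keep using fluzaz, -469, and get fejave.


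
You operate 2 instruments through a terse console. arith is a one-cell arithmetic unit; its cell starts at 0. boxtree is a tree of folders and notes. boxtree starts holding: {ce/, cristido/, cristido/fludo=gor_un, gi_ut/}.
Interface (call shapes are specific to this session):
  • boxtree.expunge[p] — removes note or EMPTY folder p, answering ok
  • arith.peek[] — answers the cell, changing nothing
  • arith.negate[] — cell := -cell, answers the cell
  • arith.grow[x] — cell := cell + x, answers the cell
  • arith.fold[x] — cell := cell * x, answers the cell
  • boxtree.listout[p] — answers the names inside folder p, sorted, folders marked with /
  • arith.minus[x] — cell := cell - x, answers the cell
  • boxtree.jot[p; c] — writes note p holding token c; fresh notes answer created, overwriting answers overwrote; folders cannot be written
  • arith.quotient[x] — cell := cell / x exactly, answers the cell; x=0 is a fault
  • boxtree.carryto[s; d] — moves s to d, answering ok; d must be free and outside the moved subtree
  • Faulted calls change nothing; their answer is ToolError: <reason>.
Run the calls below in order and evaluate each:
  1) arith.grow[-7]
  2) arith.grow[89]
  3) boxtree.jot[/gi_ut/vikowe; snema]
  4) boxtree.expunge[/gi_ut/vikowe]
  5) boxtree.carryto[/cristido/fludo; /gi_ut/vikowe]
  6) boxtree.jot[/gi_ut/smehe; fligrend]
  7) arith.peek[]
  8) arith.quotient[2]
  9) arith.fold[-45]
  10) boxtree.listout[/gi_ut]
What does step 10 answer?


Answer: [smehe, vikowe]

Derivation:
$ grow x=-7
:: -7
$ grow x=89
:: 82
$ jot p=/gi_ut/vikowe c=snema
:: created
$ expunge p=/gi_ut/vikowe
:: ok
$ carryto s=/cristido/fludo d=/gi_ut/vikowe
:: ok
$ jot p=/gi_ut/smehe c=fligrend
:: created
$ peek
:: 82
$ quotient x=2
:: 41
$ fold x=-45
:: -1845
$ listout p=/gi_ut
:: [smehe, vikowe]


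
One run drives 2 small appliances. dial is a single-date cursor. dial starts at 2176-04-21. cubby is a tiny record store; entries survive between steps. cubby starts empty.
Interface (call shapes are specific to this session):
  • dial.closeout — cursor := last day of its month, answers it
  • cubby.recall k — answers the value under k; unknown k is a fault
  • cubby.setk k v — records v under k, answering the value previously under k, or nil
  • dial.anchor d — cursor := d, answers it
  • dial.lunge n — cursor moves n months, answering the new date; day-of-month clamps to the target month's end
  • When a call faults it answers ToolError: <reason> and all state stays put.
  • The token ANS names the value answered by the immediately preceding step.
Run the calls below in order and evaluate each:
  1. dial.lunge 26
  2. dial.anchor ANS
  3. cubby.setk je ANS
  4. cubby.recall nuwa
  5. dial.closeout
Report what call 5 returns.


→ dial.lunge(26)
← 2178-06-21
→ dial.anchor(ANS)
← 2178-06-21
→ cubby.setk(je, ANS)
← nil
→ cubby.recall(nuwa)
← ToolError: no such key nuwa
→ dial.closeout()
← 2178-06-30

Answer: 2178-06-30


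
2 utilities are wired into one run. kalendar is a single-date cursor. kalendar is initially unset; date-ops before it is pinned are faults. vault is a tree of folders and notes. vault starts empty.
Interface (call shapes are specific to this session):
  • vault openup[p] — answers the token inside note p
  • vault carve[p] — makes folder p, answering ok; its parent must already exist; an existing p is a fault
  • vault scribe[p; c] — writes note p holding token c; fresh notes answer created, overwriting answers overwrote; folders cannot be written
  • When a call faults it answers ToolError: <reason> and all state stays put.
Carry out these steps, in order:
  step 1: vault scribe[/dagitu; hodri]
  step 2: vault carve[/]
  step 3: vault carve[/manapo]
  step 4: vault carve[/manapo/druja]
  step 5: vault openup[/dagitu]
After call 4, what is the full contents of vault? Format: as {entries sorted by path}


Step: vault scribe[p='/dagitu'; c='hodri']
Result: created
Step: vault carve[p='/']
Result: ToolError: exists
Step: vault carve[p='/manapo']
Result: ok
Step: vault carve[p='/manapo/druja']
Result: ok
Step: vault openup[p='/dagitu']
Result: hodri

Answer: {dagitu=hodri, manapo/, manapo/druja/}


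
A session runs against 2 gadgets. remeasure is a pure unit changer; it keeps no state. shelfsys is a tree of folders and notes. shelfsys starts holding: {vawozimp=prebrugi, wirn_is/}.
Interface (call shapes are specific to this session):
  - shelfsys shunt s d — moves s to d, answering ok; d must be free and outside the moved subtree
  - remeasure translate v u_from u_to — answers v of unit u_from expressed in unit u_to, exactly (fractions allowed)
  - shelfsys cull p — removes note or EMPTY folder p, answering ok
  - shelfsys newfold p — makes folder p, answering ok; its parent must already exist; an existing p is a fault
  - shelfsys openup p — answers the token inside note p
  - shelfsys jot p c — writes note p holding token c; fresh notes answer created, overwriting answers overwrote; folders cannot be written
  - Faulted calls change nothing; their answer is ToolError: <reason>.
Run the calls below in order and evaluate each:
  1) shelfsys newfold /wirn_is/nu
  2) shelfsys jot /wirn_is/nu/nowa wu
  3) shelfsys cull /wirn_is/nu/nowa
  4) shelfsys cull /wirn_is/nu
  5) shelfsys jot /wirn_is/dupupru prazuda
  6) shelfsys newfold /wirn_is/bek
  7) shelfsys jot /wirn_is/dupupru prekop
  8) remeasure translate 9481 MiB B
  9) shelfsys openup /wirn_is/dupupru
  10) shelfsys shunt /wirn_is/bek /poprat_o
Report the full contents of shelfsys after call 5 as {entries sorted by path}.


$ shelfsys newfold p=/wirn_is/nu
[out] ok
$ shelfsys jot p=/wirn_is/nu/nowa c=wu
[out] created
$ shelfsys cull p=/wirn_is/nu/nowa
[out] ok
$ shelfsys cull p=/wirn_is/nu
[out] ok
$ shelfsys jot p=/wirn_is/dupupru c=prazuda
[out] created
$ shelfsys newfold p=/wirn_is/bek
[out] ok
$ shelfsys jot p=/wirn_is/dupupru c=prekop
[out] overwrote
$ remeasure translate v=9481 u_from=MiB u_to=B
[out] 9941549056
$ shelfsys openup p=/wirn_is/dupupru
[out] prekop
$ shelfsys shunt s=/wirn_is/bek d=/poprat_o
[out] ok

Answer: {vawozimp=prebrugi, wirn_is/, wirn_is/dupupru=prazuda}


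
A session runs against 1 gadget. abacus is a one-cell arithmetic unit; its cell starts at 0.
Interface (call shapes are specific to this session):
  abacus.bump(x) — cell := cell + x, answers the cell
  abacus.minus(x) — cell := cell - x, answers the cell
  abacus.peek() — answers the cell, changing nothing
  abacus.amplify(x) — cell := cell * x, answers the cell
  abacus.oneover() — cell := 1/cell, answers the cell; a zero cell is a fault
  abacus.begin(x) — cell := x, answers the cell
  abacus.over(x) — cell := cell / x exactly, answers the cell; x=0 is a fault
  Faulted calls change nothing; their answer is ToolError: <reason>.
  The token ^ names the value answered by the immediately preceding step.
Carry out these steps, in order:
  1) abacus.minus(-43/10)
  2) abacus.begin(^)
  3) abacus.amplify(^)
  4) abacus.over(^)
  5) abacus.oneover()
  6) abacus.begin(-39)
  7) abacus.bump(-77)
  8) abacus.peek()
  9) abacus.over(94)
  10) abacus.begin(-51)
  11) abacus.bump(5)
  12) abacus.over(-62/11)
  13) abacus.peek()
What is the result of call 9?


;; 1. minus(x=-43/10) => 43/10
;; 2. begin(x=^) => 43/10
;; 3. amplify(x=^) => 1849/100
;; 4. over(x=^) => 1
;; 5. oneover() => 1
;; 6. begin(x=-39) => -39
;; 7. bump(x=-77) => -116
;; 8. peek() => -116
;; 9. over(x=94) => -58/47
;; 10. begin(x=-51) => -51
;; 11. bump(x=5) => -46
;; 12. over(x=-62/11) => 253/31
;; 13. peek() => 253/31

Answer: -58/47


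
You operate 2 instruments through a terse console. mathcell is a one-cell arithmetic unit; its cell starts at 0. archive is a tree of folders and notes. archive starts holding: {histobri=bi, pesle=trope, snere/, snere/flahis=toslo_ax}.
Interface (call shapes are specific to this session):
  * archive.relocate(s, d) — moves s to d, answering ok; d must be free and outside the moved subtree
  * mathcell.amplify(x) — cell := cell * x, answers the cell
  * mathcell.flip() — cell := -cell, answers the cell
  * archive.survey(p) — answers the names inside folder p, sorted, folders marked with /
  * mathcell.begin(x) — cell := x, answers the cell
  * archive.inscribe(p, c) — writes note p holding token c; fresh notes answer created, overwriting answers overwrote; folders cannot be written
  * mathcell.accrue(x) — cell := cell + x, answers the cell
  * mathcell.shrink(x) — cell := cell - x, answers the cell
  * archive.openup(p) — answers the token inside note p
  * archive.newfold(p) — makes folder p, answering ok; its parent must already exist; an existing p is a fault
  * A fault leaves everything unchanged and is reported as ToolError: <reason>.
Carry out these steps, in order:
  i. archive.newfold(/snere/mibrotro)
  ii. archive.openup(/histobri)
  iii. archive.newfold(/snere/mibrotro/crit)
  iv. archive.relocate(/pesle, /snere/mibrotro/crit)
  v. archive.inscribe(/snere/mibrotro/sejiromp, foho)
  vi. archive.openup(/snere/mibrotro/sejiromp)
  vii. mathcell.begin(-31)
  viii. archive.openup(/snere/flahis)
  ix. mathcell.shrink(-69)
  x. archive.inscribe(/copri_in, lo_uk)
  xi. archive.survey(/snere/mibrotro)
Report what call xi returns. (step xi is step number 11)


Answer: [crit/, sejiromp]

Derivation:
% archive.newfold(p=/snere/mibrotro) -> ok
% archive.openup(p=/histobri) -> bi
% archive.newfold(p=/snere/mibrotro/crit) -> ok
% archive.relocate(s=/pesle, d=/snere/mibrotro/crit) -> ToolError: exists
% archive.inscribe(p=/snere/mibrotro/sejiromp, c=foho) -> created
% archive.openup(p=/snere/mibrotro/sejiromp) -> foho
% mathcell.begin(x=-31) -> -31
% archive.openup(p=/snere/flahis) -> toslo_ax
% mathcell.shrink(x=-69) -> 38
% archive.inscribe(p=/copri_in, c=lo_uk) -> created
% archive.survey(p=/snere/mibrotro) -> [crit/, sejiromp]


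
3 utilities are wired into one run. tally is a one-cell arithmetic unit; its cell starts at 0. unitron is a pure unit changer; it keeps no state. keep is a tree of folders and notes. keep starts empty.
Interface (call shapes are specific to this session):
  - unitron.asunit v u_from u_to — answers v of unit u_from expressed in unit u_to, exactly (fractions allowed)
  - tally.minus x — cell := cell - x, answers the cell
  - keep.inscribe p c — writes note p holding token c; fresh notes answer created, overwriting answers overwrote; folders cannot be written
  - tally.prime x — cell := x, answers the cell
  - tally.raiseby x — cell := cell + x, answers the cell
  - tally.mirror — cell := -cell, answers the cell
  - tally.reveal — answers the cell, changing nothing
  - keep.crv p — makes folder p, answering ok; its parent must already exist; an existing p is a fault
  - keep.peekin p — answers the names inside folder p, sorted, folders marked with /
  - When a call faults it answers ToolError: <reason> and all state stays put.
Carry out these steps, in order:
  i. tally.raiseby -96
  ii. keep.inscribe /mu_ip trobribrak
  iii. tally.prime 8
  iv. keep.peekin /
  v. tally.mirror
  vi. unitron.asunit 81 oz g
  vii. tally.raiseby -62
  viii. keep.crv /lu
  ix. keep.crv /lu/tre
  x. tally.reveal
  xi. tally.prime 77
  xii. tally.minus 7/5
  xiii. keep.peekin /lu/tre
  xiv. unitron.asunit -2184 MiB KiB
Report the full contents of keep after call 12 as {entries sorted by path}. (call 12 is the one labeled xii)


Do: tally.raiseby[x=-96]
See: -96
Do: keep.inscribe[p=/mu_ip; c=trobribrak]
See: created
Do: tally.prime[x=8]
See: 8
Do: keep.peekin[p=/]
See: [mu_ip]
Do: tally.mirror[]
See: -8
Do: unitron.asunit[v=81; u_from=oz; u_to=g]
See: 3674098197/1600000
Do: tally.raiseby[x=-62]
See: -70
Do: keep.crv[p=/lu]
See: ok
Do: keep.crv[p=/lu/tre]
See: ok
Do: tally.reveal[]
See: -70
Do: tally.prime[x=77]
See: 77
Do: tally.minus[x=7/5]
See: 378/5
Do: keep.peekin[p=/lu/tre]
See: []
Do: unitron.asunit[v=-2184; u_from=MiB; u_to=KiB]
See: -2236416

Answer: {lu/, lu/tre/, mu_ip=trobribrak}


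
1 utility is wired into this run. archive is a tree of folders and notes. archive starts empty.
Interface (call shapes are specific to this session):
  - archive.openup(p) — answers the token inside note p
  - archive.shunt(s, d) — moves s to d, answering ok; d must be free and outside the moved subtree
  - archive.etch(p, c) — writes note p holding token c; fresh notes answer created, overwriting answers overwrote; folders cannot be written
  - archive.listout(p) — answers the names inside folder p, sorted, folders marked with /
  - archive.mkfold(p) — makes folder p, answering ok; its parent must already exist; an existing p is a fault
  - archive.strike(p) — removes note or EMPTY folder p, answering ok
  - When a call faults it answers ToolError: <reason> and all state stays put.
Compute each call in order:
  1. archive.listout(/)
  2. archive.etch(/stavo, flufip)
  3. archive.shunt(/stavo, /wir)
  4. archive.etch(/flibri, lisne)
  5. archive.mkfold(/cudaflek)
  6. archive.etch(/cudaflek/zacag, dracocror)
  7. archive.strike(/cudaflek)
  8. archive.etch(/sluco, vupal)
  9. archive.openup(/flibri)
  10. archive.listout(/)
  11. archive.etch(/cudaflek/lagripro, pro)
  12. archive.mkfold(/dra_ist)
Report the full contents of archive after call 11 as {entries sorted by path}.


CALL listout[p→/]
RET  []
CALL etch[p→/stavo; c→flufip]
RET  created
CALL shunt[s→/stavo; d→/wir]
RET  ok
CALL etch[p→/flibri; c→lisne]
RET  created
CALL mkfold[p→/cudaflek]
RET  ok
CALL etch[p→/cudaflek/zacag; c→dracocror]
RET  created
CALL strike[p→/cudaflek]
RET  ToolError: not empty
CALL etch[p→/sluco; c→vupal]
RET  created
CALL openup[p→/flibri]
RET  lisne
CALL listout[p→/]
RET  [cudaflek/, flibri, sluco, wir]
CALL etch[p→/cudaflek/lagripro; c→pro]
RET  created
CALL mkfold[p→/dra_ist]
RET  ok

Answer: {cudaflek/, cudaflek/lagripro=pro, cudaflek/zacag=dracocror, flibri=lisne, sluco=vupal, wir=flufip}


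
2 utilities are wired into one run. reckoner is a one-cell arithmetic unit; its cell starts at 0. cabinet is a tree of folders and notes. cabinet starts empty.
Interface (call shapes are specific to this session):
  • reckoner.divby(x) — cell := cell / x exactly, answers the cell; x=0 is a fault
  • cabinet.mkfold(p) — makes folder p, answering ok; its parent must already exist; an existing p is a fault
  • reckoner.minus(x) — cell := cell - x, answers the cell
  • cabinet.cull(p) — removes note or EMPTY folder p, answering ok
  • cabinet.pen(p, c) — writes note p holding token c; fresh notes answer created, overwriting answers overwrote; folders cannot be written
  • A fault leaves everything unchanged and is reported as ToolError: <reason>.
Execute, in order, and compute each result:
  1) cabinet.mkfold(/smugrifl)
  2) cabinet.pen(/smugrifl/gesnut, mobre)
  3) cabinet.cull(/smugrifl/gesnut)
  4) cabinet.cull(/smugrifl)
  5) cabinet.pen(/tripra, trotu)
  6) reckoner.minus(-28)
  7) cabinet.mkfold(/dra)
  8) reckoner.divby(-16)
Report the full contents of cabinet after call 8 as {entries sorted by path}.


Next I call cabinet.mkfold with p='/smugrifl', giving ok.
Using cabinet.pen with p='/smugrifl/gesnut', c='mobre': created.
Using cabinet.cull with p='/smugrifl/gesnut', giving ok.
Calling cabinet.cull with p='/smugrifl', which returns ok.
I try cabinet.pen with p='/tripra', c='trotu', and get created.
I try reckoner.minus with x='-28', and get 28.
Calling cabinet.mkfold with p='/dra', and observe ok.
Calling reckoner.divby with x='-16', — result: -7/4.

Answer: {dra/, tripra=trotu}


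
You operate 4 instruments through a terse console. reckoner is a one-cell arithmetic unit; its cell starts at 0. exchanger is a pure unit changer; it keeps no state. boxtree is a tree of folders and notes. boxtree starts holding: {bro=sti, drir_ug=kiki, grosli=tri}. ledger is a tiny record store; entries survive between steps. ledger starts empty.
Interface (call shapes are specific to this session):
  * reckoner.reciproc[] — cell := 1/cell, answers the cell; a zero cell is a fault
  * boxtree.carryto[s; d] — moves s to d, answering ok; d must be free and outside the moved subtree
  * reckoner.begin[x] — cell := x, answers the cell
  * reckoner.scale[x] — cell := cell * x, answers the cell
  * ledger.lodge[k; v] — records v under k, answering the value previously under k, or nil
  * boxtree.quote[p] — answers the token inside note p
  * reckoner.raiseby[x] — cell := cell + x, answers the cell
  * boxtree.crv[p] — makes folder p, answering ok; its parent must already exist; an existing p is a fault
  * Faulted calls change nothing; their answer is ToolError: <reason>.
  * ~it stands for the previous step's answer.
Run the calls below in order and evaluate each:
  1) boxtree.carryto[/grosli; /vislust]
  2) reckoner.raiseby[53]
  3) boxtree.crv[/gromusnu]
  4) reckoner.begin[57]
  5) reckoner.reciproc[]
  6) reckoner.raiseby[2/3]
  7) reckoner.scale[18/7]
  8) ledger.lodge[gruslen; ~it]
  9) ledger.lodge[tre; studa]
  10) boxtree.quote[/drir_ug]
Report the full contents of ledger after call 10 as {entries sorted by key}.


$ carryto s→/grosli d→/vislust
:: ok
$ raiseby x→53
:: 53
$ crv p→/gromusnu
:: ok
$ begin x→57
:: 57
$ reciproc
:: 1/57
$ raiseby x→2/3
:: 13/19
$ scale x→18/7
:: 234/133
$ lodge k→gruslen v→~it
:: nil
$ lodge k→tre v→studa
:: nil
$ quote p→/drir_ug
:: kiki

Answer: {gruslen=234/133, tre=studa}


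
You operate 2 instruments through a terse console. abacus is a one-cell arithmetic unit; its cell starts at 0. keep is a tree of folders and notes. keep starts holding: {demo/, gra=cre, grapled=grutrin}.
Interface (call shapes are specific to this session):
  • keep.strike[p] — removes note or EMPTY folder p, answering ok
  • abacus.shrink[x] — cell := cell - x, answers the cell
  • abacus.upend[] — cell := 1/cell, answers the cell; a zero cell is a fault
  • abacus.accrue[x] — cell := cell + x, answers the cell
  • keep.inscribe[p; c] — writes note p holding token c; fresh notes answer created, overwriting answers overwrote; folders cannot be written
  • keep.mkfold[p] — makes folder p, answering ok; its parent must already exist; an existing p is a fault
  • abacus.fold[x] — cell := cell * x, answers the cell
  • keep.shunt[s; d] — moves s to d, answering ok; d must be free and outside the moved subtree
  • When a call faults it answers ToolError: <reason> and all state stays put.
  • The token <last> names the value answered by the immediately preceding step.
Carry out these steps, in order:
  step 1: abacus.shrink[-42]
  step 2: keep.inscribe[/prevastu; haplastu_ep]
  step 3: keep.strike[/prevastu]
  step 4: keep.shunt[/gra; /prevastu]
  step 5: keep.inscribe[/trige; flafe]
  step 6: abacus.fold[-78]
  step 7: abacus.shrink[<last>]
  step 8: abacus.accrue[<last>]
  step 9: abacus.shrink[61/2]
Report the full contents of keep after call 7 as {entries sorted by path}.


Answer: {demo/, grapled=grutrin, prevastu=cre, trige=flafe}

Derivation:
Step: abacus.shrink[-42]
Result: 42
Step: keep.inscribe[/prevastu; haplastu_ep]
Result: created
Step: keep.strike[/prevastu]
Result: ok
Step: keep.shunt[/gra; /prevastu]
Result: ok
Step: keep.inscribe[/trige; flafe]
Result: created
Step: abacus.fold[-78]
Result: -3276
Step: abacus.shrink[<last>]
Result: 0
Step: abacus.accrue[<last>]
Result: 0
Step: abacus.shrink[61/2]
Result: -61/2


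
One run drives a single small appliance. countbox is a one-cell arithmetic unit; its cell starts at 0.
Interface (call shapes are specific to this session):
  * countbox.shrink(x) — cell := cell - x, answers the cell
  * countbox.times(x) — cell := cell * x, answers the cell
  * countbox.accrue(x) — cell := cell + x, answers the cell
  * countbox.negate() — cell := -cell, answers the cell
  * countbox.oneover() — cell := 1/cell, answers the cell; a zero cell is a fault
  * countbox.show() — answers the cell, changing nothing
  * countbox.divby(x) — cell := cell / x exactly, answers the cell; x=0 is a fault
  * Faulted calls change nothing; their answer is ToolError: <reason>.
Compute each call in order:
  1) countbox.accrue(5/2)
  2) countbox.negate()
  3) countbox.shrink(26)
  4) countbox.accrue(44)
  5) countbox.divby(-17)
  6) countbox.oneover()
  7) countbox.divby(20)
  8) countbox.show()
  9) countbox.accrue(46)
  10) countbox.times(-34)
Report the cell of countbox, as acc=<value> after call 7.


>>> countbox.accrue x: 5/2
  5/2
>>> countbox.negate
  -5/2
>>> countbox.shrink x: 26
  -57/2
>>> countbox.accrue x: 44
  31/2
>>> countbox.divby x: -17
  -31/34
>>> countbox.oneover
  -34/31
>>> countbox.divby x: 20
  -17/310
>>> countbox.show
  -17/310
>>> countbox.accrue x: 46
  14243/310
>>> countbox.times x: -34
  -242131/155

Answer: acc=-17/310


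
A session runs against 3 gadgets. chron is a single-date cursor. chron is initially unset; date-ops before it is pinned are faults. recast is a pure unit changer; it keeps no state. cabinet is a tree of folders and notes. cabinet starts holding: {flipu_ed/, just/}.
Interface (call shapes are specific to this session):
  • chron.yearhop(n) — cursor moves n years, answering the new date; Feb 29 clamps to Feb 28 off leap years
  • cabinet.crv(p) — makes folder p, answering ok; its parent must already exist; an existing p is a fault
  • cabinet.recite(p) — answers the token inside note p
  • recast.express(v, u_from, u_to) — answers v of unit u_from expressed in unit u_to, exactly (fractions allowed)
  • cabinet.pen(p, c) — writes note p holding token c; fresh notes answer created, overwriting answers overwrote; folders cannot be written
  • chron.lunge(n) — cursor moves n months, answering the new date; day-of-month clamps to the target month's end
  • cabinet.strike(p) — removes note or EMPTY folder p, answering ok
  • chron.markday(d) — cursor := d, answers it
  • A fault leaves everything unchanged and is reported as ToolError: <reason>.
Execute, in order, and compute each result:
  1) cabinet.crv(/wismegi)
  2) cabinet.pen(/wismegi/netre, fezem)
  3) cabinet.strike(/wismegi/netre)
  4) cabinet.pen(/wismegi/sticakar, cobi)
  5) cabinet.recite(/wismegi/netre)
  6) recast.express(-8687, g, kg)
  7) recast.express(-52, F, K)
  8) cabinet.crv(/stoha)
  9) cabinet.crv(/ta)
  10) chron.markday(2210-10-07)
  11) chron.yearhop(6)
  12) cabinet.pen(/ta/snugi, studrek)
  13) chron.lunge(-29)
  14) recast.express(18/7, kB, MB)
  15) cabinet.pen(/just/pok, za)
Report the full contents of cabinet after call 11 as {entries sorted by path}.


Answer: {flipu_ed/, just/, stoha/, ta/, wismegi/, wismegi/sticakar=cobi}

Derivation:
==> cabinet.crv(p=/wismegi)
<== ok
==> cabinet.pen(p=/wismegi/netre, c=fezem)
<== created
==> cabinet.strike(p=/wismegi/netre)
<== ok
==> cabinet.pen(p=/wismegi/sticakar, c=cobi)
<== created
==> cabinet.recite(p=/wismegi/netre)
<== ToolError: not found
==> recast.express(v=-8687, u_from=g, u_to=kg)
<== -8687/1000
==> recast.express(v=-52, u_from=F, u_to=K)
<== 13589/60
==> cabinet.crv(p=/stoha)
<== ok
==> cabinet.crv(p=/ta)
<== ok
==> chron.markday(d=2210-10-07)
<== 2210-10-07
==> chron.yearhop(n=6)
<== 2216-10-07
==> cabinet.pen(p=/ta/snugi, c=studrek)
<== created
==> chron.lunge(n=-29)
<== 2214-05-07
==> recast.express(v=18/7, u_from=kB, u_to=MB)
<== 9/3500
==> cabinet.pen(p=/just/pok, c=za)
<== created


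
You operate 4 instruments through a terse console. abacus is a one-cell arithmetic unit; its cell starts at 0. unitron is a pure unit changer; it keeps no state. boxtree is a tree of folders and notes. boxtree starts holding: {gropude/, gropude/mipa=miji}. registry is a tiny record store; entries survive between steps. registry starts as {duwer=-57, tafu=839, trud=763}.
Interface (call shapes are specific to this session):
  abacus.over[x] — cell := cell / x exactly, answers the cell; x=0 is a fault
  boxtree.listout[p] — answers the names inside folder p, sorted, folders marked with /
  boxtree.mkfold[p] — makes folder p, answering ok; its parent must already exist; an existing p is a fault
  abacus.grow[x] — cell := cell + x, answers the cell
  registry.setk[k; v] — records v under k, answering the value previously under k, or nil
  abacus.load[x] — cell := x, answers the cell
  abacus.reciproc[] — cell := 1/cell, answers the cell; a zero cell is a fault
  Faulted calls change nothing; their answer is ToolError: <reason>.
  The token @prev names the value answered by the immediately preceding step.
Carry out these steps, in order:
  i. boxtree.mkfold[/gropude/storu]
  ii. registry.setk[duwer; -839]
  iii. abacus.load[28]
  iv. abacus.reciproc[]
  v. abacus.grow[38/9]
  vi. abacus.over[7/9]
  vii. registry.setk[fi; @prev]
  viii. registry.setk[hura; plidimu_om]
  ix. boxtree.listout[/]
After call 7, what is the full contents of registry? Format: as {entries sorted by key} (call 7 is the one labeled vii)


Answer: {duwer=-839, fi=1073/196, tafu=839, trud=763}

Derivation:
Calling boxtree.mkfold with p: /gropude/storu, and observe ok.
Invoking registry.setk with k: duwer, v: -839, — result: -57.
I call abacus.load with x: 28, and observe 28.
Using abacus.reciproc(): 1/28.
Next I call abacus.grow with x: 38/9, → 1073/252.
Then abacus.over with x: 7/9, and see 1073/196.
I call registry.setk with k: fi, v: @prev, and see nil.
Now I run registry.setk with k: hura, v: plidimu_om, — result: nil.
Calling boxtree.listout with p: /, and get [gropude/].


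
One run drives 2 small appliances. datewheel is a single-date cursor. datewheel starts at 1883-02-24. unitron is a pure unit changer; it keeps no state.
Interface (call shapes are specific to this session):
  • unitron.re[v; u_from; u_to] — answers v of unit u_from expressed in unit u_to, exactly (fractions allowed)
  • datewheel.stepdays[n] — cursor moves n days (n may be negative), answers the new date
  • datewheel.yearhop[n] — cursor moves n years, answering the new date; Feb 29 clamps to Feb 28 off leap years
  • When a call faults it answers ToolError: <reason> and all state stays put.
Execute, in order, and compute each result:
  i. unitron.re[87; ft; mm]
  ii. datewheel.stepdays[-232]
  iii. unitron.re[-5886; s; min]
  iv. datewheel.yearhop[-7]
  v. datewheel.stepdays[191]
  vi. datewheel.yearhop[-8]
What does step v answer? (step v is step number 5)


Answer: 1876-01-14

Derivation:
Do: unitron.re[v='87'; u_from='ft'; u_to='mm']
See: 132588/5
Do: datewheel.stepdays[n='-232']
See: 1882-07-07
Do: unitron.re[v='-5886'; u_from='s'; u_to='min']
See: -981/10
Do: datewheel.yearhop[n='-7']
See: 1875-07-07
Do: datewheel.stepdays[n='191']
See: 1876-01-14
Do: datewheel.yearhop[n='-8']
See: 1868-01-14


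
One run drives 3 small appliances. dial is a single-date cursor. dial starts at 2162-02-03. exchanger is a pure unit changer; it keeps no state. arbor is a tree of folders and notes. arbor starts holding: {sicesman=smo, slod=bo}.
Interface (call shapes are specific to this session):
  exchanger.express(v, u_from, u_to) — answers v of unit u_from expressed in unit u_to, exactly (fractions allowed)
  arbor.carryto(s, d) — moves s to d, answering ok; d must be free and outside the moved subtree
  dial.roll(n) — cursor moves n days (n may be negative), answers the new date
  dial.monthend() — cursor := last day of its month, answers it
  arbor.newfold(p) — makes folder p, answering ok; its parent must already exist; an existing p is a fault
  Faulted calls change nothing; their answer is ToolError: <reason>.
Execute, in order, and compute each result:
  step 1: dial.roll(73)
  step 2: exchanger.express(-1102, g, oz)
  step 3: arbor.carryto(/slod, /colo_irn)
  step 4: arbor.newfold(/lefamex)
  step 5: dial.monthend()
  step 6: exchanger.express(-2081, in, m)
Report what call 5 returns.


Now I run roll on n: 73, giving 2162-04-17.
Using express on v: -1102, u_from: g, u_to: oz, giving -1763200000/45359237.
I run carryto on s: /slod, d: /colo_irn, and observe ok.
I run newfold on p: /lefamex, and get ok.
I use monthend, yielding 2162-04-30.
Calling express on v: -2081, u_from: in, u_to: m, which returns -264287/5000.

Answer: 2162-04-30


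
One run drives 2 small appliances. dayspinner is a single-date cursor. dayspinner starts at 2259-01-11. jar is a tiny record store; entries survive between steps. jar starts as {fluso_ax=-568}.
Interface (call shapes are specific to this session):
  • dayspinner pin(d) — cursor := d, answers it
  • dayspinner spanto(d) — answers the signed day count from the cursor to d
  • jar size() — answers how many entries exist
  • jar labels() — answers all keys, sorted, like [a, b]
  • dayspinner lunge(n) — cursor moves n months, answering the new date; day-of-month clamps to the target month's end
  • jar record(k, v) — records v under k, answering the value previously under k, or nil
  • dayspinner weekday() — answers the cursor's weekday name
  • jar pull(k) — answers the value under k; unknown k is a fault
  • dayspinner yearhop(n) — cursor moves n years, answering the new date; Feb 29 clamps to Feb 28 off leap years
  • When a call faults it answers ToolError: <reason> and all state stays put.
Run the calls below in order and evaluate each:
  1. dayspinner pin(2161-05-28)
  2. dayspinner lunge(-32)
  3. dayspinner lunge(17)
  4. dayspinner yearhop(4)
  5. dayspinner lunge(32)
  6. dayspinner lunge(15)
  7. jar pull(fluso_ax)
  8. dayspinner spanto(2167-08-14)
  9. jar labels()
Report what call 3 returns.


Step: dayspinner pin[d='2161-05-28']
Result: 2161-05-28
Step: dayspinner lunge[n='-32']
Result: 2158-09-28
Step: dayspinner lunge[n='17']
Result: 2160-02-28
Step: dayspinner yearhop[n='4']
Result: 2164-02-28
Step: dayspinner lunge[n='32']
Result: 2166-10-28
Step: dayspinner lunge[n='15']
Result: 2168-01-28
Step: jar pull[k='fluso_ax']
Result: -568
Step: dayspinner spanto[d='2167-08-14']
Result: -167
Step: jar labels[]
Result: [fluso_ax]

Answer: 2160-02-28


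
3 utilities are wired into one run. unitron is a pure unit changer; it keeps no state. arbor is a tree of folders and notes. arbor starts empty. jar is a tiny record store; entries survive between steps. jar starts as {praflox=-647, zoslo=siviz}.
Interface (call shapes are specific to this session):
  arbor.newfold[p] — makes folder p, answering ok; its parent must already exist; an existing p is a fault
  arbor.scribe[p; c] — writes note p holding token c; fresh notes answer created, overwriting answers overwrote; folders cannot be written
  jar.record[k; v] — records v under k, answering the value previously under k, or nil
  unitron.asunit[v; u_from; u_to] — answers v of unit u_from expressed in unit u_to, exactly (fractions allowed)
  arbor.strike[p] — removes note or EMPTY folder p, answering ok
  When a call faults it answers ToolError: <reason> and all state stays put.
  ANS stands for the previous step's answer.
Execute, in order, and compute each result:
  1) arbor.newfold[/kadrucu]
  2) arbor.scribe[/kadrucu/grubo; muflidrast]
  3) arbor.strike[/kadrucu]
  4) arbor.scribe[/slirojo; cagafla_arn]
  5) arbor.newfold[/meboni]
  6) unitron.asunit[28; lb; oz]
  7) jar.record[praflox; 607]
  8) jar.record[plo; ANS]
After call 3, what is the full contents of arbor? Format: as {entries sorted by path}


I invoke arbor.newfold on p→/kadrucu, which returns ok.
I run arbor.scribe on p→/kadrucu/grubo, c→muflidrast, → created.
Calling arbor.strike on p→/kadrucu, and observe ToolError: not empty.
Calling arbor.scribe on p→/slirojo, c→cagafla_arn, and see created.
I run arbor.newfold on p→/meboni, and observe ok.
Then unitron.asunit on v→28, u_from→lb, u_to→oz, and get 448.
I call jar.record on k→praflox, v→607, → -647.
Then jar.record on k→plo, v→ANS, and observe nil.

Answer: {kadrucu/, kadrucu/grubo=muflidrast}


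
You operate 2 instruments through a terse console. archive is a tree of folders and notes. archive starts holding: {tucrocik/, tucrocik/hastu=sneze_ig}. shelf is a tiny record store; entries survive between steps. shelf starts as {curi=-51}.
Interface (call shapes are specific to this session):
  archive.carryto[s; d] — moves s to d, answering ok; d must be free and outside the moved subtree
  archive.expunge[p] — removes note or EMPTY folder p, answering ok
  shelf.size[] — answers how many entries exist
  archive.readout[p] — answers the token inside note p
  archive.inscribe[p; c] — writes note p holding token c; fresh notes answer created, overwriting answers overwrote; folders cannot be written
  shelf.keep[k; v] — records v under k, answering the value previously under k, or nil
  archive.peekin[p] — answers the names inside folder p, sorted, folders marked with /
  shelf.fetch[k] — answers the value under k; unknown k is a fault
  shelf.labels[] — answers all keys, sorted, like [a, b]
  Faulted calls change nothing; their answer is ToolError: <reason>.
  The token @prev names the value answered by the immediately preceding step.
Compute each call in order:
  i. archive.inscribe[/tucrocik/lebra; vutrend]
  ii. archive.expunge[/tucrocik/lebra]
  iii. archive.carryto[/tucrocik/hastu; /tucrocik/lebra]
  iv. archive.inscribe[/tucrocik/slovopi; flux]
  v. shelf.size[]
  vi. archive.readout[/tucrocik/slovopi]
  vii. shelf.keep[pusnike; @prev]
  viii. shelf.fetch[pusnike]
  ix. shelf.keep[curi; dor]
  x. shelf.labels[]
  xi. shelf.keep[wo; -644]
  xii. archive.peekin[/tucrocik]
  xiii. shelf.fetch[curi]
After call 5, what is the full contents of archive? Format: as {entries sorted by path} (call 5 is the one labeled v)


> archive.inscribe /tucrocik/lebra vutrend
[out] created
> archive.expunge /tucrocik/lebra
[out] ok
> archive.carryto /tucrocik/hastu /tucrocik/lebra
[out] ok
> archive.inscribe /tucrocik/slovopi flux
[out] created
> shelf.size
[out] 1
> archive.readout /tucrocik/slovopi
[out] flux
> shelf.keep pusnike @prev
[out] nil
> shelf.fetch pusnike
[out] flux
> shelf.keep curi dor
[out] -51
> shelf.labels
[out] [curi, pusnike]
> shelf.keep wo -644
[out] nil
> archive.peekin /tucrocik
[out] [lebra, slovopi]
> shelf.fetch curi
[out] dor

Answer: {tucrocik/, tucrocik/lebra=sneze_ig, tucrocik/slovopi=flux}
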